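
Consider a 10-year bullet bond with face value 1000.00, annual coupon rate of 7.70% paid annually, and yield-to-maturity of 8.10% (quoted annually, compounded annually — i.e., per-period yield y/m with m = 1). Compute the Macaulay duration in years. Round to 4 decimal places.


Answer: Macaulay duration = 7.2857 years

Derivation:
Coupon per period c = face * coupon_rate / m = 77.000000
Periods per year m = 1; per-period yield y/m = 0.081000
Number of cashflows N = 10
Cashflows (t years, CF_t, discount factor 1/(1+y/m)^(m*t), PV):
  t = 1.0000: CF_t = 77.000000, DF = 0.925069, PV = 71.230342
  t = 2.0000: CF_t = 77.000000, DF = 0.855753, PV = 65.893009
  t = 3.0000: CF_t = 77.000000, DF = 0.791631, PV = 60.955605
  t = 4.0000: CF_t = 77.000000, DF = 0.732314, PV = 56.388163
  t = 5.0000: CF_t = 77.000000, DF = 0.677441, PV = 52.162963
  t = 6.0000: CF_t = 77.000000, DF = 0.626680, PV = 48.254360
  t = 7.0000: CF_t = 77.000000, DF = 0.579722, PV = 44.638631
  t = 8.0000: CF_t = 77.000000, DF = 0.536284, PV = 41.293831
  t = 9.0000: CF_t = 77.000000, DF = 0.496099, PV = 38.199658
  t = 10.0000: CF_t = 1077.000000, DF = 0.458926, PV = 494.263754
Price P = sum_t PV_t = 973.280317
Macaulay numerator sum_t t * PV_t:
  t * PV_t at t = 1.0000: 71.230342
  t * PV_t at t = 2.0000: 131.786017
  t * PV_t at t = 3.0000: 182.866814
  t * PV_t at t = 4.0000: 225.552653
  t * PV_t at t = 5.0000: 260.814817
  t * PV_t at t = 6.0000: 289.526161
  t * PV_t at t = 7.0000: 312.470417
  t * PV_t at t = 8.0000: 330.350646
  t * PV_t at t = 9.0000: 343.796926
  t * PV_t at t = 10.0000: 4942.637544
Macaulay duration D = (sum_t t * PV_t) / P = 7091.032338 / 973.280317 = 7.285704


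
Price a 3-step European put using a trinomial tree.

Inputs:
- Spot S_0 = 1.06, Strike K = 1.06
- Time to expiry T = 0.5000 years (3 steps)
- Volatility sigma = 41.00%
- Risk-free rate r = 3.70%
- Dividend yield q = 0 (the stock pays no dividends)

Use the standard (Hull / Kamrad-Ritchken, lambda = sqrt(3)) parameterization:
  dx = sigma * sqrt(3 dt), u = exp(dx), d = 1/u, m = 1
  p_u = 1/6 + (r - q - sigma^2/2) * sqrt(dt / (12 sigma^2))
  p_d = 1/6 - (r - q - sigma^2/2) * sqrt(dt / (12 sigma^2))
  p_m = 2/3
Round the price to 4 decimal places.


Answer: Price = V(0,0) = 0.1001

Derivation:
dt = T/N = 0.166667; dx = sigma*sqrt(3*dt) = 0.289914
u = exp(dx) = 1.336312; d = 1/u = 0.748328
p_u = 0.153143, p_m = 0.666667, p_d = 0.180191
Discount per step: exp(-r*dt) = 0.993852
Stock lattice S(k, j) with j the centered position index:
  k=0: S(0,+0) = 1.0600
  k=1: S(1,-1) = 0.7932; S(1,+0) = 1.0600; S(1,+1) = 1.4165
  k=2: S(2,-2) = 0.5936; S(2,-1) = 0.7932; S(2,+0) = 1.0600; S(2,+1) = 1.4165; S(2,+2) = 1.8929
  k=3: S(3,-3) = 0.4442; S(3,-2) = 0.5936; S(3,-1) = 0.7932; S(3,+0) = 1.0600; S(3,+1) = 1.4165; S(3,+2) = 1.8929; S(3,+3) = 2.5295
Terminal payoffs V(N, j) = max(K - S_T, 0):
  V(3,-3) = 0.615796; V(3,-2) = 0.466405; V(3,-1) = 0.266772; V(3,+0) = 0.000000; V(3,+1) = 0.000000; V(3,+2) = 0.000000; V(3,+3) = 0.000000
Backward induction: V(k, j) = exp(-r*dt) * [p_u * V(k+1, j+1) + p_m * V(k+1, j) + p_d * V(k+1, j-1)]
  V(2,-2) = exp(-r*dt) * [p_u*0.266772 + p_m*0.466405 + p_d*0.615796] = 0.459907
  V(2,-1) = exp(-r*dt) * [p_u*0.000000 + p_m*0.266772 + p_d*0.466405] = 0.260280
  V(2,+0) = exp(-r*dt) * [p_u*0.000000 + p_m*0.000000 + p_d*0.266772] = 0.047774
  V(2,+1) = exp(-r*dt) * [p_u*0.000000 + p_m*0.000000 + p_d*0.000000] = 0.000000
  V(2,+2) = exp(-r*dt) * [p_u*0.000000 + p_m*0.000000 + p_d*0.000000] = 0.000000
  V(1,-1) = exp(-r*dt) * [p_u*0.047774 + p_m*0.260280 + p_d*0.459907] = 0.262086
  V(1,+0) = exp(-r*dt) * [p_u*0.000000 + p_m*0.047774 + p_d*0.260280] = 0.078266
  V(1,+1) = exp(-r*dt) * [p_u*0.000000 + p_m*0.000000 + p_d*0.047774] = 0.008556
  V(0,+0) = exp(-r*dt) * [p_u*0.008556 + p_m*0.078266 + p_d*0.262086] = 0.100094


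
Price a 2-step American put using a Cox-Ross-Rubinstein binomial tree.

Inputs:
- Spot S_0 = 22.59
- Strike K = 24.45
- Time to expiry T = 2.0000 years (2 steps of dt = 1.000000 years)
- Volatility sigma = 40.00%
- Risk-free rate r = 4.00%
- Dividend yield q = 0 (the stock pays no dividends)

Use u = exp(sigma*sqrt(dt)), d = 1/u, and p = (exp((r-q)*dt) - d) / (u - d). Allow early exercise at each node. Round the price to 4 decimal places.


Answer: Price = V(0,0) = 5.3347

Derivation:
dt = T/N = 1.000000
u = exp(sigma*sqrt(dt)) = 1.491825; d = 1/u = 0.670320
p = (exp((r-q)*dt) - d) / (u - d) = 0.450990
Discount per step: exp(-r*dt) = 0.960789
Stock lattice S(k, i) with i counting down-moves:
  k=0: S(0,0) = 22.5900
  k=1: S(1,0) = 33.7003; S(1,1) = 15.1425
  k=2: S(2,0) = 50.2750; S(2,1) = 22.5900; S(2,2) = 10.1503
Terminal payoffs V(N, i) = max(K - S_T, 0):
  V(2,0) = 0.000000; V(2,1) = 1.860000; V(2,2) = 14.299659
Backward induction: V(k, i) = exp(-r*dt) * [p * V(k+1, i) + (1-p) * V(k+1, i+1)]; then take max(V_cont, immediate exercise) for American.
  V(1,0) = exp(-r*dt) * [p*0.000000 + (1-p)*1.860000] = 0.981118; exercise = 0.000000; V(1,0) = max -> 0.981118
  V(1,1) = exp(-r*dt) * [p*1.860000 + (1-p)*14.299659] = 8.348772; exercise = 9.307470; V(1,1) = max -> 9.307470
  V(0,0) = exp(-r*dt) * [p*0.981118 + (1-p)*9.307470] = 5.334654; exercise = 1.860000; V(0,0) = max -> 5.334654


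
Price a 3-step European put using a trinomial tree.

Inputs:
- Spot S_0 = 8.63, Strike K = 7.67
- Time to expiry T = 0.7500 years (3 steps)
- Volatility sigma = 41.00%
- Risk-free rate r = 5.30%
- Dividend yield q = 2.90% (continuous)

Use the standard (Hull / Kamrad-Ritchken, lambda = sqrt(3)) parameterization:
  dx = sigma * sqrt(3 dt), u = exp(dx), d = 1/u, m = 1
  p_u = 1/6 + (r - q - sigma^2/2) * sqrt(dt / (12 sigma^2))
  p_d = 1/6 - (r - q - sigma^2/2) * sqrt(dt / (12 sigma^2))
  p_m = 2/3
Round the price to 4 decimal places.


dt = T/N = 0.250000; dx = sigma*sqrt(3*dt) = 0.355070
u = exp(dx) = 1.426281; d = 1/u = 0.701124
p_u = 0.145526, p_m = 0.666667, p_d = 0.187807
Discount per step: exp(-r*dt) = 0.986837
Stock lattice S(k, j) with j the centered position index:
  k=0: S(0,+0) = 8.6300
  k=1: S(1,-1) = 6.0507; S(1,+0) = 8.6300; S(1,+1) = 12.3088
  k=2: S(2,-2) = 4.2423; S(2,-1) = 6.0507; S(2,+0) = 8.6300; S(2,+1) = 12.3088; S(2,+2) = 17.5558
  k=3: S(3,-3) = 2.9744; S(3,-2) = 4.2423; S(3,-1) = 6.0507; S(3,+0) = 8.6300; S(3,+1) = 12.3088; S(3,+2) = 17.5558; S(3,+3) = 25.0395
Terminal payoffs V(N, j) = max(K - S_T, 0):
  V(3,-3) = 4.695627; V(3,-2) = 3.427708; V(3,-1) = 1.619299; V(3,+0) = 0.000000; V(3,+1) = 0.000000; V(3,+2) = 0.000000; V(3,+3) = 0.000000
Backward induction: V(k, j) = exp(-r*dt) * [p_u * V(k+1, j+1) + p_m * V(k+1, j) + p_d * V(k+1, j-1)]
  V(2,-2) = exp(-r*dt) * [p_u*1.619299 + p_m*3.427708 + p_d*4.695627] = 3.357873
  V(2,-1) = exp(-r*dt) * [p_u*0.000000 + p_m*1.619299 + p_d*3.427708] = 1.700597
  V(2,+0) = exp(-r*dt) * [p_u*0.000000 + p_m*0.000000 + p_d*1.619299] = 0.300113
  V(2,+1) = exp(-r*dt) * [p_u*0.000000 + p_m*0.000000 + p_d*0.000000] = 0.000000
  V(2,+2) = exp(-r*dt) * [p_u*0.000000 + p_m*0.000000 + p_d*0.000000] = 0.000000
  V(1,-1) = exp(-r*dt) * [p_u*0.300113 + p_m*1.700597 + p_d*3.357873] = 1.784239
  V(1,+0) = exp(-r*dt) * [p_u*0.000000 + p_m*0.300113 + p_d*1.700597] = 0.512621
  V(1,+1) = exp(-r*dt) * [p_u*0.000000 + p_m*0.000000 + p_d*0.300113] = 0.055621
  V(0,+0) = exp(-r*dt) * [p_u*0.055621 + p_m*0.512621 + p_d*1.784239] = 0.675919

Answer: Price = V(0,0) = 0.6759


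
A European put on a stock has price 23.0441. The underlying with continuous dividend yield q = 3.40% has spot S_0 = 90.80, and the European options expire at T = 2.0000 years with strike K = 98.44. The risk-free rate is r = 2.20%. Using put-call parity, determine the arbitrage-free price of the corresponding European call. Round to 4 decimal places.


Put-call parity: C - P = S_0 * exp(-qT) - K * exp(-rT).
S_0 * exp(-qT) = 90.8000 * 0.93426047 = 84.83085100
K * exp(-rT) = 98.4400 * 0.95695396 = 94.20254757
C = P + S*exp(-qT) - K*exp(-rT)
C = 23.0441 + 84.83085100 - 94.20254757 = 13.6724

Answer: Call price = 13.6724


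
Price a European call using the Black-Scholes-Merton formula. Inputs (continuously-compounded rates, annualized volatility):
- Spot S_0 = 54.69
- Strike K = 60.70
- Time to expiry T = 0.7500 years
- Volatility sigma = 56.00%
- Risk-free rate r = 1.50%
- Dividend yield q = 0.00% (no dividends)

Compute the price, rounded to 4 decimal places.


Answer: Price = 8.5211

Derivation:
d1 = (ln(S/K) + (r - q + 0.5*sigma^2) * T) / (sigma * sqrt(T)) = 0.05069791
d2 = d1 - sigma * sqrt(T) = -0.43427632
exp(-rT) = 0.98881304; exp(-qT) = 1.00000000
C = S_0 * exp(-qT) * N(d1) - K * exp(-rT) * N(d2)
N(d1) = 0.52021688; N(d2) = 0.33204390
C = 54.6900 * 1.00000000 * 0.52021688 - 60.7000 * 0.98881304 * 0.33204390 = 8.5211


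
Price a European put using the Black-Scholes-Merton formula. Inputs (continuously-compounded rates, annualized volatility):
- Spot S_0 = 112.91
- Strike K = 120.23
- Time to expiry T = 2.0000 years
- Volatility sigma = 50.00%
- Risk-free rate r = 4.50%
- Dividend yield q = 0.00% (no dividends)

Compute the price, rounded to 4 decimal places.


d1 = (ln(S/K) + (r - q + 0.5*sigma^2) * T) / (sigma * sqrt(T)) = 0.39199803
d2 = d1 - sigma * sqrt(T) = -0.31510875
exp(-rT) = 0.91393119; exp(-qT) = 1.00000000
P = K * exp(-rT) * N(-d2) - S_0 * exp(-qT) * N(-d1)
N(-d1) = 0.34752983; N(-d2) = 0.62366046
P = 120.2300 * 0.91393119 * 0.62366046 - 112.9100 * 1.00000000 * 0.34752983 = 29.2894

Answer: Price = 29.2894


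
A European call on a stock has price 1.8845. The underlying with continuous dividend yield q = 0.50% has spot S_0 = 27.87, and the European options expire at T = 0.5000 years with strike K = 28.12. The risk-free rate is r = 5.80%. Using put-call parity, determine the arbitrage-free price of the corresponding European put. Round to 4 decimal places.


Put-call parity: C - P = S_0 * exp(-qT) - K * exp(-rT).
S_0 * exp(-qT) = 27.8700 * 0.99750312 = 27.80041202
K * exp(-rT) = 28.1200 * 0.97141646 = 27.31623098
P = C - S*exp(-qT) + K*exp(-rT)
P = 1.8845 - 27.80041202 + 27.31623098 = 1.4003

Answer: Put price = 1.4003


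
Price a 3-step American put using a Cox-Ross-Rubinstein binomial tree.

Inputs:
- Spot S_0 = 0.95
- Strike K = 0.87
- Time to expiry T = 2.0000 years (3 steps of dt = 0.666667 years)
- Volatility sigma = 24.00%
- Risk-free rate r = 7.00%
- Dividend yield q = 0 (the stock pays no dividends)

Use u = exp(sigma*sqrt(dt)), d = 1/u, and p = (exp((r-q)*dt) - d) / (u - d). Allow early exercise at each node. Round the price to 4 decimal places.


dt = T/N = 0.666667
u = exp(sigma*sqrt(dt)) = 1.216477; d = 1/u = 0.822046
p = (exp((r-q)*dt) - d) / (u - d) = 0.572284
Discount per step: exp(-r*dt) = 0.954405
Stock lattice S(k, i) with i counting down-moves:
  k=0: S(0,0) = 0.9500
  k=1: S(1,0) = 1.1557; S(1,1) = 0.7809
  k=2: S(2,0) = 1.4058; S(2,1) = 0.9500; S(2,2) = 0.6420
  k=3: S(3,0) = 1.7102; S(3,1) = 1.1557; S(3,2) = 0.7809; S(3,3) = 0.5277
Terminal payoffs V(N, i) = max(K - S_T, 0):
  V(3,0) = 0.000000; V(3,1) = 0.000000; V(3,2) = 0.089056; V(3,3) = 0.342270
Backward induction: V(k, i) = exp(-r*dt) * [p * V(k+1, i) + (1-p) * V(k+1, i+1)]; then take max(V_cont, immediate exercise) for American.
  V(2,0) = exp(-r*dt) * [p*0.000000 + (1-p)*0.000000] = 0.000000; exercise = 0.000000; V(2,0) = max -> 0.000000
  V(2,1) = exp(-r*dt) * [p*0.000000 + (1-p)*0.089056] = 0.036354; exercise = 0.000000; V(2,1) = max -> 0.036354
  V(2,2) = exp(-r*dt) * [p*0.089056 + (1-p)*0.342270] = 0.188361; exercise = 0.228029; V(2,2) = max -> 0.228029
  V(1,0) = exp(-r*dt) * [p*0.000000 + (1-p)*0.036354] = 0.014840; exercise = 0.000000; V(1,0) = max -> 0.014840
  V(1,1) = exp(-r*dt) * [p*0.036354 + (1-p)*0.228029] = 0.112941; exercise = 0.089056; V(1,1) = max -> 0.112941
  V(0,0) = exp(-r*dt) * [p*0.014840 + (1-p)*0.112941] = 0.054210; exercise = 0.000000; V(0,0) = max -> 0.054210

Answer: Price = V(0,0) = 0.0542


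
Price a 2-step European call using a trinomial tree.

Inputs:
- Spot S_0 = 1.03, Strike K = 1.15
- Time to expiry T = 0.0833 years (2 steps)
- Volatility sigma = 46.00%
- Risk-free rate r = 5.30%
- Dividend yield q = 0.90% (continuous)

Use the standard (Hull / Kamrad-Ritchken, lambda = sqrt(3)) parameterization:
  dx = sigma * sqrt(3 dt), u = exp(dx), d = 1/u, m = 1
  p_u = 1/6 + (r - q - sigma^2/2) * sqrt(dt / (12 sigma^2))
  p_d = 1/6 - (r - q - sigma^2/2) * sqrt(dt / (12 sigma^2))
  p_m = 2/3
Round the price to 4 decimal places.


Answer: Price = V(0,0) = 0.0200

Derivation:
dt = T/N = 0.041650; dx = sigma*sqrt(3*dt) = 0.162602
u = exp(dx) = 1.176568; d = 1/u = 0.849929
p_u = 0.158752, p_m = 0.666667, p_d = 0.174582
Discount per step: exp(-r*dt) = 0.997795
Stock lattice S(k, j) with j the centered position index:
  k=0: S(0,+0) = 1.0300
  k=1: S(1,-1) = 0.8754; S(1,+0) = 1.0300; S(1,+1) = 1.2119
  k=2: S(2,-2) = 0.7441; S(2,-1) = 0.8754; S(2,+0) = 1.0300; S(2,+1) = 1.2119; S(2,+2) = 1.4258
Terminal payoffs V(N, j) = max(S_T - K, 0):
  V(2,-2) = 0.000000; V(2,-1) = 0.000000; V(2,+0) = 0.000000; V(2,+1) = 0.061865; V(2,+2) = 0.275842
Backward induction: V(k, j) = exp(-r*dt) * [p_u * V(k+1, j+1) + p_m * V(k+1, j) + p_d * V(k+1, j-1)]
  V(1,-1) = exp(-r*dt) * [p_u*0.000000 + p_m*0.000000 + p_d*0.000000] = 0.000000
  V(1,+0) = exp(-r*dt) * [p_u*0.061865 + p_m*0.000000 + p_d*0.000000] = 0.009800
  V(1,+1) = exp(-r*dt) * [p_u*0.275842 + p_m*0.061865 + p_d*0.000000] = 0.084847
  V(0,+0) = exp(-r*dt) * [p_u*0.084847 + p_m*0.009800 + p_d*0.000000] = 0.019958


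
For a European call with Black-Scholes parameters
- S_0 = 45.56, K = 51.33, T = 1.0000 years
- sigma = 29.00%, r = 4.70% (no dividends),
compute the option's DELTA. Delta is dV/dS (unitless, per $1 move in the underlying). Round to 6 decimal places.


d1 = -0.1041215103; d2 = -0.3941215103
phi(d1) = 0.3967856067; exp(-qT) = 1.0000000000; exp(-rT) = 0.9540873976
N(d1) = 0.4585364604
Delta = exp(-qT) * N(d1) = 1.0000000000 * 0.4585364604 = 0.458536

Answer: Delta = 0.458536


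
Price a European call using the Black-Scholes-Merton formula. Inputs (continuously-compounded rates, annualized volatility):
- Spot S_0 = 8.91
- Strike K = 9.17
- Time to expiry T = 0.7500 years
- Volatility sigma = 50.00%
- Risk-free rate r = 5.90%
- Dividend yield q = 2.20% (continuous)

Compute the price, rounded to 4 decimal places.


Answer: Price = 1.4986

Derivation:
d1 = (ln(S/K) + (r - q + 0.5*sigma^2) * T) / (sigma * sqrt(T)) = 0.21416682
d2 = d1 - sigma * sqrt(T) = -0.21884588
exp(-rT) = 0.95671475; exp(-qT) = 0.98363538
C = S_0 * exp(-qT) * N(d1) - K * exp(-rT) * N(d2)
N(d1) = 0.58479152; N(d2) = 0.41338505
C = 8.9100 * 0.98363538 * 0.58479152 - 9.1700 * 0.95671475 * 0.41338505 = 1.4986


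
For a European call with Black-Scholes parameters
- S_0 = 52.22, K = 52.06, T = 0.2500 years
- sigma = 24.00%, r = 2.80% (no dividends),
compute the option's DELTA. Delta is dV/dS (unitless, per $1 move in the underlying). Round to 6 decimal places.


Answer: Delta = 0.557212

Derivation:
d1 = 0.1439055309; d2 = 0.0239055309
phi(d1) = 0.3948327845; exp(-qT) = 1.0000000000; exp(-rT) = 0.9930244429
N(d1) = 0.5572124659
Delta = exp(-qT) * N(d1) = 1.0000000000 * 0.5572124659 = 0.557212


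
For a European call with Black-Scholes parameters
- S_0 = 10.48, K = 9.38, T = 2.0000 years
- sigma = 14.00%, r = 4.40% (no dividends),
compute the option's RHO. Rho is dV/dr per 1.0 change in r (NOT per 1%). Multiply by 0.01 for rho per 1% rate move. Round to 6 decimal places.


d1 = 1.1035356716; d2 = 0.9055457729
phi(d1) = 0.2170051870; exp(-qT) = 1.0000000000; exp(-rT) = 0.9157608767
N(d2) = 0.8174118390
Rho = K*T*exp(-rT)*N(d2) = 9.3800 * 2.0000 * 0.9157608767 * 0.8174118390 = 14.042869

Answer: Rho = 14.042869


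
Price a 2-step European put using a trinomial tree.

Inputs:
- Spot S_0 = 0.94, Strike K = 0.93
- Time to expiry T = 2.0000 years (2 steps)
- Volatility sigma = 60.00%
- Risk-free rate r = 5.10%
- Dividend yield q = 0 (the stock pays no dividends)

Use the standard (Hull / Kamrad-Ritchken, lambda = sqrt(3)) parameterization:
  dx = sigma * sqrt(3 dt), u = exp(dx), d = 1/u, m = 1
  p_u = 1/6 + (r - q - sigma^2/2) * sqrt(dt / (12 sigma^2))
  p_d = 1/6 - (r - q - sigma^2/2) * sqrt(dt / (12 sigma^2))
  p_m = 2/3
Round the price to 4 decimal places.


dt = T/N = 1.000000; dx = sigma*sqrt(3*dt) = 1.039230
u = exp(dx) = 2.827041; d = 1/u = 0.353727
p_u = 0.104602, p_m = 0.666667, p_d = 0.228732
Discount per step: exp(-r*dt) = 0.950279
Stock lattice S(k, j) with j the centered position index:
  k=0: S(0,+0) = 0.9400
  k=1: S(1,-1) = 0.3325; S(1,+0) = 0.9400; S(1,+1) = 2.6574
  k=2: S(2,-2) = 0.1176; S(2,-1) = 0.3325; S(2,+0) = 0.9400; S(2,+1) = 2.6574; S(2,+2) = 7.5126
Terminal payoffs V(N, j) = max(K - S_T, 0):
  V(2,-2) = 0.812385; V(2,-1) = 0.597497; V(2,+0) = 0.000000; V(2,+1) = 0.000000; V(2,+2) = 0.000000
Backward induction: V(k, j) = exp(-r*dt) * [p_u * V(k+1, j+1) + p_m * V(k+1, j) + p_d * V(k+1, j-1)]
  V(1,-1) = exp(-r*dt) * [p_u*0.000000 + p_m*0.597497 + p_d*0.812385] = 0.555105
  V(1,+0) = exp(-r*dt) * [p_u*0.000000 + p_m*0.000000 + p_d*0.597497] = 0.129871
  V(1,+1) = exp(-r*dt) * [p_u*0.000000 + p_m*0.000000 + p_d*0.000000] = 0.000000
  V(0,+0) = exp(-r*dt) * [p_u*0.000000 + p_m*0.129871 + p_d*0.555105] = 0.202933

Answer: Price = V(0,0) = 0.2029


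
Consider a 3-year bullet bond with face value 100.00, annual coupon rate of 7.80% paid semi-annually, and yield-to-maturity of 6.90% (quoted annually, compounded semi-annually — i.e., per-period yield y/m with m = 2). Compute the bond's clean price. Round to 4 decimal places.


Coupon per period c = face * coupon_rate / m = 3.900000
Periods per year m = 2; per-period yield y/m = 0.034500
Number of cashflows N = 6
Cashflows (t years, CF_t, discount factor 1/(1+y/m)^(m*t), PV):
  t = 0.5000: CF_t = 3.900000, DF = 0.966651, PV = 3.769937
  t = 1.0000: CF_t = 3.900000, DF = 0.934413, PV = 3.644212
  t = 1.5000: CF_t = 3.900000, DF = 0.903251, PV = 3.522679
  t = 2.0000: CF_t = 3.900000, DF = 0.873128, PV = 3.405200
  t = 2.5000: CF_t = 3.900000, DF = 0.844010, PV = 3.291638
  t = 3.0000: CF_t = 103.900000, DF = 0.815863, PV = 84.768125
Price P = sum_t PV_t = 102.401792

Answer: Price = 102.4018


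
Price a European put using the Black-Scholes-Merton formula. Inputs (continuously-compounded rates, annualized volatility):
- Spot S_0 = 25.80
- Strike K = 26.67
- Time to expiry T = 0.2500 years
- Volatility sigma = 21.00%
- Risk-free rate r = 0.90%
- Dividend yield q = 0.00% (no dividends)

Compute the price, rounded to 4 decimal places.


Answer: Price = 1.5494

Derivation:
d1 = (ln(S/K) + (r - q + 0.5*sigma^2) * T) / (sigma * sqrt(T)) = -0.24192711
d2 = d1 - sigma * sqrt(T) = -0.34692711
exp(-rT) = 0.99775253; exp(-qT) = 1.00000000
P = K * exp(-rT) * N(-d2) - S_0 * exp(-qT) * N(-d1)
N(-d1) = 0.59558168; N(-d2) = 0.63567696
P = 26.6700 * 0.99775253 * 0.63567696 - 25.8000 * 1.00000000 * 0.59558168 = 1.5494


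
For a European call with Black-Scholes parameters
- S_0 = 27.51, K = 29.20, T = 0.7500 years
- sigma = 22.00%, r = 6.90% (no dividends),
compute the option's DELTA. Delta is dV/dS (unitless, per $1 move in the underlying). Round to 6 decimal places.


d1 = 0.0539605505; d2 = -0.1365650383
phi(d1) = 0.3983618947; exp(-qT) = 1.0000000000; exp(-rT) = 0.9495662287
N(d1) = 0.5215167027
Delta = exp(-qT) * N(d1) = 1.0000000000 * 0.5215167027 = 0.521517

Answer: Delta = 0.521517


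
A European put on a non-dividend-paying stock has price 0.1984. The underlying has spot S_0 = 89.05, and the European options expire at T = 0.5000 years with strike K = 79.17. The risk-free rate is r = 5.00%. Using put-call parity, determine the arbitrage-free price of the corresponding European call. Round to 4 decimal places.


Put-call parity: C - P = S_0 * exp(-qT) - K * exp(-rT).
S_0 * exp(-qT) = 89.0500 * 1.00000000 = 89.05000000
K * exp(-rT) = 79.1700 * 0.97530991 = 77.21528574
C = P + S*exp(-qT) - K*exp(-rT)
C = 0.1984 + 89.05000000 - 77.21528574 = 12.0331

Answer: Call price = 12.0331


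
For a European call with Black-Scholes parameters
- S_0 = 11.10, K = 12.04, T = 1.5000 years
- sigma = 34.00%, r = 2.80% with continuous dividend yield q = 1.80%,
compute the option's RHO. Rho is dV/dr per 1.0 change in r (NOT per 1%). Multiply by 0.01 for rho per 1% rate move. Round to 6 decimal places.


Answer: Rho = 6.176368

Derivation:
d1 = 0.0490154147; d2 = -0.3673978416
phi(d1) = 0.3984633365; exp(-qT) = 0.9733612415; exp(-rT) = 0.9588697806
N(d2) = 0.3566611407
Rho = K*T*exp(-rT)*N(d2) = 12.0400 * 1.5000 * 0.9588697806 * 0.3566611407 = 6.176368


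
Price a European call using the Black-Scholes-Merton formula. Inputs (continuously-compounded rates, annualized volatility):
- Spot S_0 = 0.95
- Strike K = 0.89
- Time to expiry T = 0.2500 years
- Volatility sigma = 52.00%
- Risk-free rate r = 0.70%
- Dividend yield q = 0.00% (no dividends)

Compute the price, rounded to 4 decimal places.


d1 = (ln(S/K) + (r - q + 0.5*sigma^2) * T) / (sigma * sqrt(T)) = 0.38765585
d2 = d1 - sigma * sqrt(T) = 0.12765585
exp(-rT) = 0.99825153; exp(-qT) = 1.00000000
C = S_0 * exp(-qT) * N(d1) - K * exp(-rT) * N(d2)
N(d1) = 0.65086464; N(d2) = 0.55078934
C = 0.9500 * 1.00000000 * 0.65086464 - 0.8900 * 0.99825153 * 0.55078934 = 0.1290

Answer: Price = 0.1290


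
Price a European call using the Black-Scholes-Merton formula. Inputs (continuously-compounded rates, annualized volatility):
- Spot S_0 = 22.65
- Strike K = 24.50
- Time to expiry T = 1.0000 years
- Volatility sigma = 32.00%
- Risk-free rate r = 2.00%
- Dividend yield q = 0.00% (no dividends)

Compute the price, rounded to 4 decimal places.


d1 = (ln(S/K) + (r - q + 0.5*sigma^2) * T) / (sigma * sqrt(T)) = -0.02285396
d2 = d1 - sigma * sqrt(T) = -0.34285396
exp(-rT) = 0.98019867; exp(-qT) = 1.00000000
C = S_0 * exp(-qT) * N(d1) - K * exp(-rT) * N(d2)
N(d1) = 0.49088338; N(d2) = 0.36585417
C = 22.6500 * 1.00000000 * 0.49088338 - 24.5000 * 0.98019867 * 0.36585417 = 2.3326

Answer: Price = 2.3326


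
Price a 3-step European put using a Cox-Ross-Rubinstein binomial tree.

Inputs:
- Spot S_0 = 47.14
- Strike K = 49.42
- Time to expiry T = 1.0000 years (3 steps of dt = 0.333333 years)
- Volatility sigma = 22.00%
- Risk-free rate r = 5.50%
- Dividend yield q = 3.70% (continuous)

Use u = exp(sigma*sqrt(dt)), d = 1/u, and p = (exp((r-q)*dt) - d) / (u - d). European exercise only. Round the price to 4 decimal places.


Answer: Price = V(0,0) = 4.9869

Derivation:
dt = T/N = 0.333333
u = exp(sigma*sqrt(dt)) = 1.135436; d = 1/u = 0.880719
p = (exp((r-q)*dt) - d) / (u - d) = 0.491915
Discount per step: exp(-r*dt) = 0.981834
Stock lattice S(k, i) with i counting down-moves:
  k=0: S(0,0) = 47.1400
  k=1: S(1,0) = 53.5245; S(1,1) = 41.5171
  k=2: S(2,0) = 60.7736; S(2,1) = 47.1400; S(2,2) = 36.5649
  k=3: S(3,0) = 69.0046; S(3,1) = 53.5245; S(3,2) = 41.5171; S(3,3) = 32.2034
Terminal payoffs V(N, i) = max(K - S_T, 0):
  V(3,0) = 0.000000; V(3,1) = 0.000000; V(3,2) = 7.902923; V(3,3) = 17.216642
Backward induction: V(k, i) = exp(-r*dt) * [p * V(k+1, i) + (1-p) * V(k+1, i+1)].
  V(2,0) = exp(-r*dt) * [p*0.000000 + (1-p)*0.000000] = 0.000000
  V(2,1) = exp(-r*dt) * [p*0.000000 + (1-p)*7.902923] = 3.942415
  V(2,2) = exp(-r*dt) * [p*7.902923 + (1-p)*17.216642] = 12.405555
  V(1,0) = exp(-r*dt) * [p*0.000000 + (1-p)*3.942415] = 1.966695
  V(1,1) = exp(-r*dt) * [p*3.942415 + (1-p)*12.405555] = 8.092678
  V(0,0) = exp(-r*dt) * [p*1.966695 + (1-p)*8.092678] = 4.986947


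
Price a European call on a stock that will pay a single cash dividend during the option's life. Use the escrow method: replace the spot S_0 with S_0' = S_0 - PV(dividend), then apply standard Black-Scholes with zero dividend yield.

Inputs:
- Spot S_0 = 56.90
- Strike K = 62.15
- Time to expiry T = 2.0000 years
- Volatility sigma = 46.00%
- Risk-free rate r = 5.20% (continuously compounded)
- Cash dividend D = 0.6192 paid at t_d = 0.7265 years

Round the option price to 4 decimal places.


Answer: Price = 14.4682

Derivation:
PV(D) = D * exp(-r * t_d) = 0.6192 * 0.96292669 = 0.59624420
S_0' = S_0 - PV(D) = 56.9000 - 0.59624420 = 56.30375580
d1 = (ln(S_0'/K) + (r + sigma^2/2)*T) / (sigma*sqrt(T)) = 0.33327853
d2 = d1 - sigma*sqrt(T) = -0.31725971
exp(-rT) = 0.90122530
N(d1) = 0.63053798; N(d2) = 0.37552327
C = S_0' * N(d1) - K * exp(-rT) * N(d2) = 56.30375580 * 0.63053798 - 62.1500 * 0.90122530 * 0.37552327 = 14.4682


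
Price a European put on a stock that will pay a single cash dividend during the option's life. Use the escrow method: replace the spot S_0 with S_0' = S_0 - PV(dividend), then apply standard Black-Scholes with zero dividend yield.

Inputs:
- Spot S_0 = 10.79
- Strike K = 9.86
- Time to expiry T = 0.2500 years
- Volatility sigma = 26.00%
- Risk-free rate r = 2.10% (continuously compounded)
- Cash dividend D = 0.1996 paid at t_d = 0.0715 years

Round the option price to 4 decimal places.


PV(D) = D * exp(-r * t_d) = 0.1996 * 0.99849963 = 0.19930053
S_0' = S_0 - PV(D) = 10.7900 - 0.19930053 = 10.59069947
d1 = (ln(S_0'/K) + (r + sigma^2/2)*T) / (sigma*sqrt(T)) = 0.65530799
d2 = d1 - sigma*sqrt(T) = 0.52530799
exp(-rT) = 0.99476376
N(-d1) = 0.25613474; N(-d2) = 0.29968455
P = K * exp(-rT) * N(-d2) - S_0' * N(-d1) = 9.8600 * 0.99476376 * 0.29968455 - 10.59069947 * 0.25613474 = 0.2268

Answer: Price = 0.2268


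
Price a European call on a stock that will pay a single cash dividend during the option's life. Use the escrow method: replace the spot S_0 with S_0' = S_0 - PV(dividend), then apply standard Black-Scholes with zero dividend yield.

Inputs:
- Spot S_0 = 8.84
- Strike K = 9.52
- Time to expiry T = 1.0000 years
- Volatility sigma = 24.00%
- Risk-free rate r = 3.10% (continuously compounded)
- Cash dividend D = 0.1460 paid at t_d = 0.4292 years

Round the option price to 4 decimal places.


PV(D) = D * exp(-r * t_d) = 0.1460 * 0.98678292 = 0.14407031
S_0' = S_0 - PV(D) = 8.8400 - 0.14407031 = 8.69592969
d1 = (ln(S_0'/K) + (r + sigma^2/2)*T) / (sigma*sqrt(T)) = -0.12808243
d2 = d1 - sigma*sqrt(T) = -0.36808243
exp(-rT) = 0.96947557
N(d1) = 0.44904187; N(d2) = 0.35640588
C = S_0' * N(d1) - K * exp(-rT) * N(d2) = 8.69592969 * 0.44904187 - 9.5200 * 0.96947557 * 0.35640588 = 0.6154

Answer: Price = 0.6154


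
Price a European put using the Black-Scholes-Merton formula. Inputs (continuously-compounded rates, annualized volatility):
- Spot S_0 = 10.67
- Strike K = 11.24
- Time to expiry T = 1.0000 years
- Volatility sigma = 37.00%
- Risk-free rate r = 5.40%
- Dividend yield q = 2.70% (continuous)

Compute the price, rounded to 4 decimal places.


Answer: Price = 1.6788

Derivation:
d1 = (ln(S/K) + (r - q + 0.5*sigma^2) * T) / (sigma * sqrt(T)) = 0.11731681
d2 = d1 - sigma * sqrt(T) = -0.25268319
exp(-rT) = 0.94743211; exp(-qT) = 0.97336124
P = K * exp(-rT) * N(-d2) - S_0 * exp(-qT) * N(-d1)
N(-d1) = 0.45330450; N(-d2) = 0.59974348
P = 11.2400 * 0.94743211 * 0.59974348 - 10.6700 * 0.97336124 * 0.45330450 = 1.6788


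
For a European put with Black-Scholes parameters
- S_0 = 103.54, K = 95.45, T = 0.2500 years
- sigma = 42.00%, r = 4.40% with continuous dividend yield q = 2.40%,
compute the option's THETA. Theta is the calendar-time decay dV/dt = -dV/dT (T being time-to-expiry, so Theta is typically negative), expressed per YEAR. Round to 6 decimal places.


d1 = 0.5162164824; d2 = 0.3062164824
phi(d1) = 0.3491763228; exp(-qT) = 0.9940179641; exp(-rT) = 0.9890602788
Theta = -S*exp(-qT)*phi(d1)*sigma/(2*sqrt(T)) + r*K*exp(-rT)*N(-d2) - q*S*exp(-qT)*N(-d1)
N(-d1) = 0.3028516099; N(-d2) = 0.3797199118; sqrt(T) = 0.5000000000
Term 1 = -103.5400 * 0.9940179641 * 0.3491763228 * 0.4200 / (2 * 0.5000000000) = -15.0937263258
Term 2 = 0.0440 * 95.4500 * 0.9890602788 * 0.3797199118 = 1.5773015905
Term 3 = -0.0240 * 103.5400 * 0.9940179641 * 0.3028516099 = -0.7480722110
Theta = -15.0937263258 + (1.5773015905) + (-0.7480722110) = -14.264497

Answer: Theta = -14.264497


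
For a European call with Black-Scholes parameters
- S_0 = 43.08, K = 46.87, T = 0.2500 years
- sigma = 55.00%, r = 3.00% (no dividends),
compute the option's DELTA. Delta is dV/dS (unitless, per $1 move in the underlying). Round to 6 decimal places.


Answer: Delta = 0.443603

Derivation:
d1 = -0.1418416714; d2 = -0.4168416714
phi(d1) = 0.3949492264; exp(-qT) = 1.0000000000; exp(-rT) = 0.9925280548
N(d1) = 0.4436025339
Delta = exp(-qT) * N(d1) = 1.0000000000 * 0.4436025339 = 0.443603


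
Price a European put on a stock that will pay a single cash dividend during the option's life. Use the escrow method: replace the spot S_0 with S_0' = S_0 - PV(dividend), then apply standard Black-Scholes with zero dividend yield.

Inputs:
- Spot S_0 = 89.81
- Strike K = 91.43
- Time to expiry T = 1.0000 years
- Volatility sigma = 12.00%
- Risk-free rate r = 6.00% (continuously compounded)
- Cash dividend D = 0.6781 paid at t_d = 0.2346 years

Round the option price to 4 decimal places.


Answer: Price = 2.8477

Derivation:
PV(D) = D * exp(-r * t_d) = 0.6781 * 0.98602260 = 0.66862193
S_0' = S_0 - PV(D) = 89.8100 - 0.66862193 = 89.14137807
d1 = (ln(S_0'/K) + (r + sigma^2/2)*T) / (sigma*sqrt(T)) = 0.34874979
d2 = d1 - sigma*sqrt(T) = 0.22874979
exp(-rT) = 0.94176453
N(-d1) = 0.36363858; N(-d2) = 0.40953170
P = K * exp(-rT) * N(-d2) - S_0' * N(-d1) = 91.4300 * 0.94176453 * 0.40953170 - 89.14137807 * 0.36363858 = 2.8477


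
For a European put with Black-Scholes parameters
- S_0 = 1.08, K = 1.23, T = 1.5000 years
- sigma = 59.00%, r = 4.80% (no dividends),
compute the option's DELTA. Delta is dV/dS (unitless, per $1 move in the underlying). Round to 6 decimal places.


d1 = 0.2809604477; d2 = -0.4416390264
phi(d1) = 0.3835029677; exp(-qT) = 1.0000000000; exp(-rT) = 0.9305308958
N(-d1) = 0.3893703683
Delta = -exp(-qT) * N(-d1) = -1.0000000000 * 0.3893703683 = -0.389370

Answer: Delta = -0.389370


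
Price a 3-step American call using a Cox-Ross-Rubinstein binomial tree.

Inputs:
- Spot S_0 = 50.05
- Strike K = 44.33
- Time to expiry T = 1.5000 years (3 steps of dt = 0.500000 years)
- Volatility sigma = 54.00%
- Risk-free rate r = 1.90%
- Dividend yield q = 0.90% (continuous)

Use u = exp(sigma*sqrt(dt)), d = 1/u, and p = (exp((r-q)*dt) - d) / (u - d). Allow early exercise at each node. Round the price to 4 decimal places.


dt = T/N = 0.500000
u = exp(sigma*sqrt(dt)) = 1.464974; d = 1/u = 0.682606
p = (exp((r-q)*dt) - d) / (u - d) = 0.412091
Discount per step: exp(-r*dt) = 0.990545
Stock lattice S(k, i) with i counting down-moves:
  k=0: S(0,0) = 50.0500
  k=1: S(1,0) = 73.3220; S(1,1) = 34.1644
  k=2: S(2,0) = 107.4148; S(2,1) = 50.0500; S(2,2) = 23.3208
  k=3: S(3,0) = 157.3599; S(3,1) = 73.3220; S(3,2) = 34.1644; S(3,3) = 15.9189
Terminal payoffs V(N, i) = max(S_T - K, 0):
  V(3,0) = 113.029893; V(3,1) = 28.991961; V(3,2) = 0.000000; V(3,3) = 0.000000
Backward induction: V(k, i) = exp(-r*dt) * [p * V(k+1, i) + (1-p) * V(k+1, i+1)]; then take max(V_cont, immediate exercise) for American.
  V(2,0) = exp(-r*dt) * [p*113.029893 + (1-p)*28.991961] = 63.021645; exercise = 63.084784; V(2,0) = max -> 63.084784
  V(2,1) = exp(-r*dt) * [p*28.991961 + (1-p)*0.000000] = 11.834353; exercise = 5.720000; V(2,1) = max -> 11.834353
  V(2,2) = exp(-r*dt) * [p*0.000000 + (1-p)*0.000000] = 0.000000; exercise = 0.000000; V(2,2) = max -> 0.000000
  V(1,0) = exp(-r*dt) * [p*63.084784 + (1-p)*11.834353] = 32.642592; exercise = 28.991961; V(1,0) = max -> 32.642592
  V(1,1) = exp(-r*dt) * [p*11.834353 + (1-p)*0.000000] = 4.830715; exercise = 0.000000; V(1,1) = max -> 4.830715
  V(0,0) = exp(-r*dt) * [p*32.642592 + (1-p)*4.830715] = 16.137690; exercise = 5.720000; V(0,0) = max -> 16.137690

Answer: Price = V(0,0) = 16.1377


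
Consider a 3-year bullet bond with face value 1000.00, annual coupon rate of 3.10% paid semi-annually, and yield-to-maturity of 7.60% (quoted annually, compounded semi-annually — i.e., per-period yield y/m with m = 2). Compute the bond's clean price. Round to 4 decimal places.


Answer: Price = 881.2801

Derivation:
Coupon per period c = face * coupon_rate / m = 15.500000
Periods per year m = 2; per-period yield y/m = 0.038000
Number of cashflows N = 6
Cashflows (t years, CF_t, discount factor 1/(1+y/m)^(m*t), PV):
  t = 0.5000: CF_t = 15.500000, DF = 0.963391, PV = 14.932563
  t = 1.0000: CF_t = 15.500000, DF = 0.928122, PV = 14.385898
  t = 1.5000: CF_t = 15.500000, DF = 0.894145, PV = 13.859247
  t = 2.0000: CF_t = 15.500000, DF = 0.861411, PV = 13.351876
  t = 2.5000: CF_t = 15.500000, DF = 0.829876, PV = 12.863079
  t = 3.0000: CF_t = 1015.500000, DF = 0.799495, PV = 811.887410
Price P = sum_t PV_t = 881.280073


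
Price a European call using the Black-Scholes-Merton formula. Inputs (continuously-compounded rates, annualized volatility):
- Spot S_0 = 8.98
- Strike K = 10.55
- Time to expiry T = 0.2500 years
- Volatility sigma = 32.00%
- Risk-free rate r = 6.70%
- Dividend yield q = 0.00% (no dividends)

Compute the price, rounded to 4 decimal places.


Answer: Price = 0.1541

Derivation:
d1 = (ln(S/K) + (r - q + 0.5*sigma^2) * T) / (sigma * sqrt(T)) = -0.82234986
d2 = d1 - sigma * sqrt(T) = -0.98234986
exp(-rT) = 0.98338950; exp(-qT) = 1.00000000
C = S_0 * exp(-qT) * N(d1) - K * exp(-rT) * N(d2)
N(d1) = 0.20543890; N(d2) = 0.16296376
C = 8.9800 * 1.00000000 * 0.20543890 - 10.5500 * 0.98338950 * 0.16296376 = 0.1541


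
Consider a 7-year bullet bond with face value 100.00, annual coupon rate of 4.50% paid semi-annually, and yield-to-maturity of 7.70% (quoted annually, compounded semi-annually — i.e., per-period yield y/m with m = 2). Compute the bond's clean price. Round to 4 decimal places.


Answer: Price = 82.9304

Derivation:
Coupon per period c = face * coupon_rate / m = 2.250000
Periods per year m = 2; per-period yield y/m = 0.038500
Number of cashflows N = 14
Cashflows (t years, CF_t, discount factor 1/(1+y/m)^(m*t), PV):
  t = 0.5000: CF_t = 2.250000, DF = 0.962927, PV = 2.166586
  t = 1.0000: CF_t = 2.250000, DF = 0.927229, PV = 2.086265
  t = 1.5000: CF_t = 2.250000, DF = 0.892854, PV = 2.008922
  t = 2.0000: CF_t = 2.250000, DF = 0.859754, PV = 1.934446
  t = 2.5000: CF_t = 2.250000, DF = 0.827880, PV = 1.862730
  t = 3.0000: CF_t = 2.250000, DF = 0.797188, PV = 1.793674
  t = 3.5000: CF_t = 2.250000, DF = 0.767635, PV = 1.727178
  t = 4.0000: CF_t = 2.250000, DF = 0.739176, PV = 1.663147
  t = 4.5000: CF_t = 2.250000, DF = 0.711773, PV = 1.601489
  t = 5.0000: CF_t = 2.250000, DF = 0.685386, PV = 1.542118
  t = 5.5000: CF_t = 2.250000, DF = 0.659977, PV = 1.484947
  t = 6.0000: CF_t = 2.250000, DF = 0.635509, PV = 1.429896
  t = 6.5000: CF_t = 2.250000, DF = 0.611949, PV = 1.376886
  t = 7.0000: CF_t = 102.250000, DF = 0.589263, PV = 60.252116
Price P = sum_t PV_t = 82.930400


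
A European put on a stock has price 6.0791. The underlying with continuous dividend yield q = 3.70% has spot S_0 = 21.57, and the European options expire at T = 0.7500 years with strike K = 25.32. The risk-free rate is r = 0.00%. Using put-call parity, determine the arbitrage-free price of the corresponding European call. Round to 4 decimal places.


Answer: Call price = 1.7388

Derivation:
Put-call parity: C - P = S_0 * exp(-qT) - K * exp(-rT).
S_0 * exp(-qT) = 21.5700 * 0.97263149 = 20.97966133
K * exp(-rT) = 25.3200 * 1.00000000 = 25.32000000
C = P + S*exp(-qT) - K*exp(-rT)
C = 6.0791 + 20.97966133 - 25.32000000 = 1.7388


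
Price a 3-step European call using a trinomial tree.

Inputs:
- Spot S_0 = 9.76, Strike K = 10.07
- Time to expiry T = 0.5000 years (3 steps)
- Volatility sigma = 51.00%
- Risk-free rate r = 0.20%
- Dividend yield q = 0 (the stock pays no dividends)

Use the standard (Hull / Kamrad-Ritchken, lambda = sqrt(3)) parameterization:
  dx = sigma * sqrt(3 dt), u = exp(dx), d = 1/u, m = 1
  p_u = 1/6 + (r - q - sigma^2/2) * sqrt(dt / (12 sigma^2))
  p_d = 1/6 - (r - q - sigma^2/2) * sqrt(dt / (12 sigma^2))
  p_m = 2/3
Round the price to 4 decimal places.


Answer: Price = V(0,0) = 1.1845

Derivation:
dt = T/N = 0.166667; dx = sigma*sqrt(3*dt) = 0.360624
u = exp(dx) = 1.434225; d = 1/u = 0.697241
p_u = 0.137077, p_m = 0.666667, p_d = 0.196257
Discount per step: exp(-r*dt) = 0.999667
Stock lattice S(k, j) with j the centered position index:
  k=0: S(0,+0) = 9.7600
  k=1: S(1,-1) = 6.8051; S(1,+0) = 9.7600; S(1,+1) = 13.9980
  k=2: S(2,-2) = 4.7448; S(2,-1) = 6.8051; S(2,+0) = 9.7600; S(2,+1) = 13.9980; S(2,+2) = 20.0763
  k=3: S(3,-3) = 3.3082; S(3,-2) = 4.7448; S(3,-1) = 6.8051; S(3,+0) = 9.7600; S(3,+1) = 13.9980; S(3,+2) = 20.0763; S(3,+3) = 28.7940
Terminal payoffs V(N, j) = max(S_T - K, 0):
  V(3,-3) = 0.000000; V(3,-2) = 0.000000; V(3,-1) = 0.000000; V(3,+0) = 0.000000; V(3,+1) = 3.928034; V(3,+2) = 10.006326; V(3,+3) = 18.723964
Backward induction: V(k, j) = exp(-r*dt) * [p_u * V(k+1, j+1) + p_m * V(k+1, j) + p_d * V(k+1, j-1)]
  V(2,-2) = exp(-r*dt) * [p_u*0.000000 + p_m*0.000000 + p_d*0.000000] = 0.000000
  V(2,-1) = exp(-r*dt) * [p_u*0.000000 + p_m*0.000000 + p_d*0.000000] = 0.000000
  V(2,+0) = exp(-r*dt) * [p_u*3.928034 + p_m*0.000000 + p_d*0.000000] = 0.538263
  V(2,+1) = exp(-r*dt) * [p_u*10.006326 + p_m*3.928034 + p_d*0.000000] = 3.988994
  V(2,+2) = exp(-r*dt) * [p_u*18.723964 + p_m*10.006326 + p_d*3.928034] = 10.005072
  V(1,-1) = exp(-r*dt) * [p_u*0.538263 + p_m*0.000000 + p_d*0.000000] = 0.073759
  V(1,+0) = exp(-r*dt) * [p_u*3.988994 + p_m*0.538263 + p_d*0.000000] = 0.905339
  V(1,+1) = exp(-r*dt) * [p_u*10.005072 + p_m*3.988994 + p_d*0.538263] = 4.135052
  V(0,+0) = exp(-r*dt) * [p_u*4.135052 + p_m*0.905339 + p_d*0.073759] = 1.184459


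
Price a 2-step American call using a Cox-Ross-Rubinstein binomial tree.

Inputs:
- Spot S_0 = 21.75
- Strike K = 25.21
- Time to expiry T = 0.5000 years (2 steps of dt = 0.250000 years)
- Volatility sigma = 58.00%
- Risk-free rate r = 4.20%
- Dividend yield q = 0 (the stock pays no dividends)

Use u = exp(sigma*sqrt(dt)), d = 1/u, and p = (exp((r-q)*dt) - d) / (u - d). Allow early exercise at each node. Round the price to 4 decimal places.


dt = T/N = 0.250000
u = exp(sigma*sqrt(dt)) = 1.336427; d = 1/u = 0.748264
p = (exp((r-q)*dt) - d) / (u - d) = 0.445950
Discount per step: exp(-r*dt) = 0.989555
Stock lattice S(k, i) with i counting down-moves:
  k=0: S(0,0) = 21.7500
  k=1: S(1,0) = 29.0673; S(1,1) = 16.2747
  k=2: S(2,0) = 38.8463; S(2,1) = 21.7500; S(2,2) = 12.1778
Terminal payoffs V(N, i) = max(S_T - K, 0):
  V(2,0) = 13.636336; V(2,1) = 0.000000; V(2,2) = 0.000000
Backward induction: V(k, i) = exp(-r*dt) * [p * V(k+1, i) + (1-p) * V(k+1, i+1)]; then take max(V_cont, immediate exercise) for American.
  V(1,0) = exp(-r*dt) * [p*13.636336 + (1-p)*0.000000] = 6.017607; exercise = 3.857298; V(1,0) = max -> 6.017607
  V(1,1) = exp(-r*dt) * [p*0.000000 + (1-p)*0.000000] = 0.000000; exercise = 0.000000; V(1,1) = max -> 0.000000
  V(0,0) = exp(-r*dt) * [p*6.017607 + (1-p)*0.000000] = 2.655523; exercise = 0.000000; V(0,0) = max -> 2.655523

Answer: Price = V(0,0) = 2.6555


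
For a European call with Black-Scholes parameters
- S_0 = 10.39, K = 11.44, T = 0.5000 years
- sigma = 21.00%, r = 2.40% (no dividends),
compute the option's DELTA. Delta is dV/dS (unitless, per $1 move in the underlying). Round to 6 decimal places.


Answer: Delta = 0.310910

Derivation:
d1 = -0.4932721740; d2 = -0.6417645981
phi(d1) = 0.3532436435; exp(-qT) = 1.0000000000; exp(-rT) = 0.9880717129
N(d1) = 0.3109101435
Delta = exp(-qT) * N(d1) = 1.0000000000 * 0.3109101435 = 0.310910


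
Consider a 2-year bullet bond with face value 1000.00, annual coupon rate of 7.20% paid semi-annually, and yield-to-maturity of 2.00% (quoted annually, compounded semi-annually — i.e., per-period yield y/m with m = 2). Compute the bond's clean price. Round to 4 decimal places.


Coupon per period c = face * coupon_rate / m = 36.000000
Periods per year m = 2; per-period yield y/m = 0.010000
Number of cashflows N = 4
Cashflows (t years, CF_t, discount factor 1/(1+y/m)^(m*t), PV):
  t = 0.5000: CF_t = 36.000000, DF = 0.990099, PV = 35.643564
  t = 1.0000: CF_t = 36.000000, DF = 0.980296, PV = 35.290658
  t = 1.5000: CF_t = 36.000000, DF = 0.970590, PV = 34.941245
  t = 2.0000: CF_t = 1036.000000, DF = 0.960980, PV = 995.575637
Price P = sum_t PV_t = 1101.451104

Answer: Price = 1101.4511


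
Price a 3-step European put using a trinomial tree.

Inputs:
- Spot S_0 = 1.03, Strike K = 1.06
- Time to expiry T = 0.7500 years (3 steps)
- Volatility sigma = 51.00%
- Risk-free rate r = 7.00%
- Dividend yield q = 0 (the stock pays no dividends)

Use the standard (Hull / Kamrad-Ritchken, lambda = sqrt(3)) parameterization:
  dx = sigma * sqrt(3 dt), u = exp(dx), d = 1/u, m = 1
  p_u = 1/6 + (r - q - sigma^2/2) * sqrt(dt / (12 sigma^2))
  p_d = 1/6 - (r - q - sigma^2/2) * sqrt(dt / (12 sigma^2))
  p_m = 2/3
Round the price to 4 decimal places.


dt = T/N = 0.250000; dx = sigma*sqrt(3*dt) = 0.441673
u = exp(dx) = 1.555307; d = 1/u = 0.642960
p_u = 0.149672, p_m = 0.666667, p_d = 0.183662
Discount per step: exp(-r*dt) = 0.982652
Stock lattice S(k, j) with j the centered position index:
  k=0: S(0,+0) = 1.0300
  k=1: S(1,-1) = 0.6622; S(1,+0) = 1.0300; S(1,+1) = 1.6020
  k=2: S(2,-2) = 0.4258; S(2,-1) = 0.6622; S(2,+0) = 1.0300; S(2,+1) = 1.6020; S(2,+2) = 2.4915
  k=3: S(3,-3) = 0.2738; S(3,-2) = 0.4258; S(3,-1) = 0.6622; S(3,+0) = 1.0300; S(3,+1) = 1.6020; S(3,+2) = 2.4915; S(3,+3) = 3.8751
Terminal payoffs V(N, j) = max(K - S_T, 0):
  V(3,-3) = 0.786228; V(3,-2) = 0.634201; V(3,-1) = 0.397751; V(3,+0) = 0.030000; V(3,+1) = 0.000000; V(3,+2) = 0.000000; V(3,+3) = 0.000000
Backward induction: V(k, j) = exp(-r*dt) * [p_u * V(k+1, j+1) + p_m * V(k+1, j) + p_d * V(k+1, j-1)]
  V(2,-2) = exp(-r*dt) * [p_u*0.397751 + p_m*0.634201 + p_d*0.786228] = 0.615860
  V(2,-1) = exp(-r*dt) * [p_u*0.030000 + p_m*0.397751 + p_d*0.634201] = 0.379437
  V(2,+0) = exp(-r*dt) * [p_u*0.000000 + p_m*0.030000 + p_d*0.397751] = 0.091437
  V(2,+1) = exp(-r*dt) * [p_u*0.000000 + p_m*0.000000 + p_d*0.030000] = 0.005414
  V(2,+2) = exp(-r*dt) * [p_u*0.000000 + p_m*0.000000 + p_d*0.000000] = 0.000000
  V(1,-1) = exp(-r*dt) * [p_u*0.091437 + p_m*0.379437 + p_d*0.615860] = 0.373166
  V(1,+0) = exp(-r*dt) * [p_u*0.005414 + p_m*0.091437 + p_d*0.379437] = 0.129176
  V(1,+1) = exp(-r*dt) * [p_u*0.000000 + p_m*0.005414 + p_d*0.091437] = 0.020049
  V(0,+0) = exp(-r*dt) * [p_u*0.020049 + p_m*0.129176 + p_d*0.373166] = 0.154920

Answer: Price = V(0,0) = 0.1549
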